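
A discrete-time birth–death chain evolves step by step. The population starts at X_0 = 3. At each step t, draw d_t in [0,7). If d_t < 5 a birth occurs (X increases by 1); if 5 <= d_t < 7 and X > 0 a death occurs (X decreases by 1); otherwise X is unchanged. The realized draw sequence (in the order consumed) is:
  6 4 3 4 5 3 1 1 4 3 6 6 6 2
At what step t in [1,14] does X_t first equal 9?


10

t=0: X=3, d=6 → death, X_1=2
t=1: X=2, d=4 → birth, X_2=3
t=2: X=3, d=3 → birth, X_3=4
t=3: X=4, d=4 → birth, X_4=5
t=4: X=5, d=5 → death, X_5=4
t=5: X=4, d=3 → birth, X_6=5
t=6: X=5, d=1 → birth, X_7=6
t=7: X=6, d=1 → birth, X_8=7
t=8: X=7, d=4 → birth, X_9=8
t=9: X=8, d=3 → birth, X_10=9
t=10: X=9, d=6 → death, X_11=8
t=11: X=8, d=6 → death, X_12=7
t=12: X=7, d=6 → death, X_13=6
t=13: X=6, d=2 → birth, X_14=7


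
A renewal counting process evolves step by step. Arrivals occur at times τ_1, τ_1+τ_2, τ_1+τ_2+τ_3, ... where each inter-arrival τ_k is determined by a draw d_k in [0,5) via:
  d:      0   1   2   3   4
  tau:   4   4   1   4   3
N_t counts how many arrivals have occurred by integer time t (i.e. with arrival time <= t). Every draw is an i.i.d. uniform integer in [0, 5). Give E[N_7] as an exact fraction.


140406/78125

Inter-arrival values over d=0..4: [4, 4, 1, 4, 3]
Each d has probability 1/5, so the pmf of τ is: f(1) = 1/5, f(3) = 1/5, f(4) = 3/5
Renewal equation for m(n) = E[N_n]: condition on τ_1 = k (if k <= n, one arrival plus a fresh copy on the remaining n−k steps): m(n) = F(n) + Σ_{k<=n} f(k)·m(n−k), where F(n) = P(τ <= n) and m(0) = 0
m(1) = F(1) = 1/5
m(2) = F(2) + f(1)·m(1) = 1/5 + 1/5·1/5 = 6/25
m(3) = F(3) + f(1)·m(2) = 2/5 + 1/5·6/25 = 56/125
m(4) = F(4) + f(1)·m(3) + f(3)·m(1) = 1 + 1/5·56/125 + 1/5·1/5 = 706/625
m(5) = F(5) + f(1)·m(4) + f(3)·m(2) + f(4)·m(1) = 1 + 1/5·706/625 + 1/5·6/25 + 3/5·1/5 = 4356/3125
m(6) = F(6) + f(1)·m(5) + f(3)·m(3) + f(4)·m(2) = 1 + 1/5·4356/3125 + 1/5·56/125 + 3/5·6/25 = 23631/15625
m(7) = F(7) + f(1)·m(6) + f(3)·m(4) + f(4)·m(3) = 1 + 1/5·23631/15625 + 1/5·706/625 + 3/5·56/125 = 140406/78125
E[N_7] = m(7) = 140406/78125


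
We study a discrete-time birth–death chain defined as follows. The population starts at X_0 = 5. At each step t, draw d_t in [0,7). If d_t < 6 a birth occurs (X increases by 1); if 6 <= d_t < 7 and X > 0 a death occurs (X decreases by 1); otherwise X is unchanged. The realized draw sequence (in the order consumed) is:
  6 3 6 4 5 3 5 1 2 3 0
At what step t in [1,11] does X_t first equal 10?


9

t=0: X=5, d=6 → death, X_1=4
t=1: X=4, d=3 → birth, X_2=5
t=2: X=5, d=6 → death, X_3=4
t=3: X=4, d=4 → birth, X_4=5
t=4: X=5, d=5 → birth, X_5=6
t=5: X=6, d=3 → birth, X_6=7
t=6: X=7, d=5 → birth, X_7=8
t=7: X=8, d=1 → birth, X_8=9
t=8: X=9, d=2 → birth, X_9=10
t=9: X=10, d=3 → birth, X_10=11
t=10: X=11, d=0 → birth, X_11=12


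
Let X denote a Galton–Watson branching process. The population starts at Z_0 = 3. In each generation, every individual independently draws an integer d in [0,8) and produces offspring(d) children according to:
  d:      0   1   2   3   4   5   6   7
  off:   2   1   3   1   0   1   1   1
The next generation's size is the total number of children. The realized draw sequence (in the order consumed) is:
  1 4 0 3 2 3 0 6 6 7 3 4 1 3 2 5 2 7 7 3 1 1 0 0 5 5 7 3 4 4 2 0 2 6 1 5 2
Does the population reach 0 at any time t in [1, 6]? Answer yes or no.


gen 0: Z_0=3, draws=[1, 4, 0], offspring=[1, 0, 2], Z_1=3
gen 1: Z_1=3, draws=[3, 2, 3], offspring=[1, 3, 1], Z_2=5
gen 2: Z_2=5, draws=[0, 6, 6, 7, 3], offspring=[2, 1, 1, 1, 1], Z_3=6
gen 3: Z_3=6, draws=[4, 1, 3, 2, 5, 2], offspring=[0, 1, 1, 3, 1, 3], Z_4=9
gen 4: Z_4=9, draws=[7, 7, 3, 1, 1, 0, 0, 5, 5], offspring=[1, 1, 1, 1, 1, 2, 2, 1, 1], Z_5=11
gen 5: Z_5=11, draws=[7, 3, 4, 4, 2, 0, 2, 6, 1, 5, 2], offspring=[1, 1, 0, 0, 3, 2, 3, 1, 1, 1, 3], Z_6=16

no


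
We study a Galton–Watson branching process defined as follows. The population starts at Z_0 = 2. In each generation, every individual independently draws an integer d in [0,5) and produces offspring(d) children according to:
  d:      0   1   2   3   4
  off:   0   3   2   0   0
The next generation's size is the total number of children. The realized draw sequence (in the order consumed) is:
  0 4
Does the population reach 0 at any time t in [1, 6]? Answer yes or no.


gen 0: Z_0=2, draws=[0, 4], offspring=[0, 0], Z_1=0
gen 1: Z_1=0, draws=[], offspring=[], Z_2=0
gen 2: Z_2=0, draws=[], offspring=[], Z_3=0
gen 3: Z_3=0, draws=[], offspring=[], Z_4=0
gen 4: Z_4=0, draws=[], offspring=[], Z_5=0
gen 5: Z_5=0, draws=[], offspring=[], Z_6=0

yes


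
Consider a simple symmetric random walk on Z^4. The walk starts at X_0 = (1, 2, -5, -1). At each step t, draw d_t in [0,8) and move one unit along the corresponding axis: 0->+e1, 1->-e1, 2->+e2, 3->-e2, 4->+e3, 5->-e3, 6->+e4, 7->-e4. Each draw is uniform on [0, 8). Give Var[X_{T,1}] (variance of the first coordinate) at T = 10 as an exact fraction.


5/2

Outcome values over d=0..7: [1, -1, 0, 0, 0, 0, 0, 0]
Σy = 0, Σy² = 2, M = 8
μ = 0/8 = 0,  σ² = 2/8 − (0)² = 1/4
Independent increments: Var[X_10] = 10·σ² = 10·(1/4) = 5/2


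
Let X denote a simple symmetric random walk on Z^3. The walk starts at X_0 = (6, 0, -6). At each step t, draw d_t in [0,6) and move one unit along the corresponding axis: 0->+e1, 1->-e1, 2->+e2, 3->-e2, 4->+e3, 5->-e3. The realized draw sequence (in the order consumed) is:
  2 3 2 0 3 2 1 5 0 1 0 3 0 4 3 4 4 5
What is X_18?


(8, -1, -5)

t=0: X=(6, 0, -6), d=2 → +e2, X_1=(6, 1, -6)
t=1: X=(6, 1, -6), d=3 → -e2, X_2=(6, 0, -6)
t=2: X=(6, 0, -6), d=2 → +e2, X_3=(6, 1, -6)
t=3: X=(6, 1, -6), d=0 → +e1, X_4=(7, 1, -6)
t=4: X=(7, 1, -6), d=3 → -e2, X_5=(7, 0, -6)
t=5: X=(7, 0, -6), d=2 → +e2, X_6=(7, 1, -6)
t=6: X=(7, 1, -6), d=1 → -e1, X_7=(6, 1, -6)
t=7: X=(6, 1, -6), d=5 → -e3, X_8=(6, 1, -7)
t=8: X=(6, 1, -7), d=0 → +e1, X_9=(7, 1, -7)
t=9: X=(7, 1, -7), d=1 → -e1, X_10=(6, 1, -7)
t=10: X=(6, 1, -7), d=0 → +e1, X_11=(7, 1, -7)
t=11: X=(7, 1, -7), d=3 → -e2, X_12=(7, 0, -7)
t=12: X=(7, 0, -7), d=0 → +e1, X_13=(8, 0, -7)
t=13: X=(8, 0, -7), d=4 → +e3, X_14=(8, 0, -6)
t=14: X=(8, 0, -6), d=3 → -e2, X_15=(8, -1, -6)
t=15: X=(8, -1, -6), d=4 → +e3, X_16=(8, -1, -5)
t=16: X=(8, -1, -5), d=4 → +e3, X_17=(8, -1, -4)
t=17: X=(8, -1, -4), d=5 → -e3, X_18=(8, -1, -5)


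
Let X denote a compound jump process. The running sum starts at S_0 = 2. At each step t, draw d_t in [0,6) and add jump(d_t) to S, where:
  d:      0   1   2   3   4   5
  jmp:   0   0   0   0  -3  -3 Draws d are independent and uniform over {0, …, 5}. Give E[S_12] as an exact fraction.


-10

Outcome values over d=0..5: [0, 0, 0, 0, -3, -3]
Σy = -6, Σy² = 18, M = 6
μ = -6/6 = -1,  σ² = 18/6 − (-1)² = 2
E[S_12] = 2 + 12·(-1) = -10


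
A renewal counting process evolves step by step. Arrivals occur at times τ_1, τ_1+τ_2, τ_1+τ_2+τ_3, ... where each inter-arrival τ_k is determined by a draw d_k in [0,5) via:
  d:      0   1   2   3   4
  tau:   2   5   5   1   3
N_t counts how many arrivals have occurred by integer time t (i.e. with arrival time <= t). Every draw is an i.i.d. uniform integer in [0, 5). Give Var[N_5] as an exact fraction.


4253074/9765625

Inter-arrival values over d=0..4: [2, 5, 5, 1, 3]
Each d has probability 1/5, so the pmf of τ is: f(1) = 1/5, f(2) = 1/5, f(3) = 1/5, f(5) = 2/5
Let p_n(j) = P(N_n = j), with p_0 = [1]. Condition on τ_1: p_n(0) = P(τ > n), and for j >= 1, p_n(j) = Σ_{k<=n} f(k)·p_{n−k}(j−1)
p_1 = [4/5, 1/5]  (j = 0..1)
p_2 = [3/5, 9/25, 1/25]  (j = 0..2)
p_3 = [2/5, 12/25, 14/125, 1/125]  (j = 0..3)
p_4 = [2/5, 9/25, 26/125, 19/625, 1/625]  (j = 0..4)
p_5 = [0, 17/25, 6/25, 9/125, 24/3125, 1/3125]  (j = 0..5)
E[N_5] = Σ j·p_5(j) = 4401/3125;  E[N_5²] = Σ j²·p_5(j) = 7559/3125
Var[N_5] = 7559/3125 − (4401/3125)² = 4253074/9765625


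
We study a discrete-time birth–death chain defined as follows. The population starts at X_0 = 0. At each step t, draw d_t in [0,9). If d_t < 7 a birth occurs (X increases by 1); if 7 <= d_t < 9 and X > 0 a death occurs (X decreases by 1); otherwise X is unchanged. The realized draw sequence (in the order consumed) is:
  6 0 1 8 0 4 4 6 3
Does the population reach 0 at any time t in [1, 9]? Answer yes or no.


no

t=0: X=0, d=6 → birth, X_1=1
t=1: X=1, d=0 → birth, X_2=2
t=2: X=2, d=1 → birth, X_3=3
t=3: X=3, d=8 → death, X_4=2
t=4: X=2, d=0 → birth, X_5=3
t=5: X=3, d=4 → birth, X_6=4
t=6: X=4, d=4 → birth, X_7=5
t=7: X=5, d=6 → birth, X_8=6
t=8: X=6, d=3 → birth, X_9=7


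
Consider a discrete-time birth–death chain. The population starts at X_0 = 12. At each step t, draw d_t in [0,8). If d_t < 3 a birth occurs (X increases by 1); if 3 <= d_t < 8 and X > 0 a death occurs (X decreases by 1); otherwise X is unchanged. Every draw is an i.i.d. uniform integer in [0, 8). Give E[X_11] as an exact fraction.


37/4

X can drop by at most 1 per step and X_0 = 12 > T = 11, so X_t >= 12 − t >= 1 > 0 for every t <= 11: the floor at 0 (the 'and X > 0' condition) never binds. Hence X_11 = X_0 + Σ_{t<11} Y_t with i.i.d. increments Y_t = y(d_t) ∈ {+1, −1, 0}.
Outcome values over d=0..7: [1, 1, 1, -1, -1, -1, -1, -1]
Σy = -2, Σy² = 8, M = 8
μ = -2/8 = -1/4,  σ² = 8/8 − (-1/4)² = 15/16
E[X_11] = 12 + 11·(-1/4) = 37/4


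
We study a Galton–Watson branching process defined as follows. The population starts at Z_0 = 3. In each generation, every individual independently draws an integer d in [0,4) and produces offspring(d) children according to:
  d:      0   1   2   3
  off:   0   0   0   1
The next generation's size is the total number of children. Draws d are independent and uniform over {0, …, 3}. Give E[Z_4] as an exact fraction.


Outcome values over d=0..3: [0, 0, 0, 1]
Σy = 1, Σy² = 1, M = 4
μ = 1/4 = 1/4,  σ² = 1/4 − (1/4)² = 3/16
E[Z_0] = 3
E[Z_1] = 1/4·E[Z_0] = 3/4
E[Z_2] = 1/4·E[Z_1] = 3/16
E[Z_3] = 1/4·E[Z_2] = 3/64
E[Z_4] = 1/4·E[Z_3] = 3/256

3/256


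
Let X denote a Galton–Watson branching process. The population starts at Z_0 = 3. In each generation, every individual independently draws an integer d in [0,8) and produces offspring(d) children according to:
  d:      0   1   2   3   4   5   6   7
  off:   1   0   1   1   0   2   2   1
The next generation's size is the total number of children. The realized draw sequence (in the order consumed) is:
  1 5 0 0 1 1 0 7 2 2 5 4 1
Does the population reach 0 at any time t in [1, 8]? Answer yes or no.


gen 0: Z_0=3, draws=[1, 5, 0], offspring=[0, 2, 1], Z_1=3
gen 1: Z_1=3, draws=[0, 1, 1], offspring=[1, 0, 0], Z_2=1
gen 2: Z_2=1, draws=[0], offspring=[1], Z_3=1
gen 3: Z_3=1, draws=[7], offspring=[1], Z_4=1
gen 4: Z_4=1, draws=[2], offspring=[1], Z_5=1
gen 5: Z_5=1, draws=[2], offspring=[1], Z_6=1
gen 6: Z_6=1, draws=[5], offspring=[2], Z_7=2
gen 7: Z_7=2, draws=[4, 1], offspring=[0, 0], Z_8=0

yes


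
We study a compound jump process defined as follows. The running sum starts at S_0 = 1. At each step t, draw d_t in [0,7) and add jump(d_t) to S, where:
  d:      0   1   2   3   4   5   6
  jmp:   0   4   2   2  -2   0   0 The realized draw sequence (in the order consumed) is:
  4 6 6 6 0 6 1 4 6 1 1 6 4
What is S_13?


7

t=0: S=1, d=4, jump=-2, S_1=-1
t=1: S=-1, d=6, jump=0, S_2=-1
t=2: S=-1, d=6, jump=0, S_3=-1
t=3: S=-1, d=6, jump=0, S_4=-1
t=4: S=-1, d=0, jump=0, S_5=-1
t=5: S=-1, d=6, jump=0, S_6=-1
t=6: S=-1, d=1, jump=4, S_7=3
t=7: S=3, d=4, jump=-2, S_8=1
t=8: S=1, d=6, jump=0, S_9=1
t=9: S=1, d=1, jump=4, S_10=5
t=10: S=5, d=1, jump=4, S_11=9
t=11: S=9, d=6, jump=0, S_12=9
t=12: S=9, d=4, jump=-2, S_13=7


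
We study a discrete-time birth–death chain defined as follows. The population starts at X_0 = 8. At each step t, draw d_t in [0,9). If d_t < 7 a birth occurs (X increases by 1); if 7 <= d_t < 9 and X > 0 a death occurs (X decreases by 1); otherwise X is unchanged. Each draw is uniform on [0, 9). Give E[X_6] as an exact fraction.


34/3

X can drop by at most 1 per step and X_0 = 8 > T = 6, so X_t >= 8 − t >= 2 > 0 for every t <= 6: the floor at 0 (the 'and X > 0' condition) never binds. Hence X_6 = X_0 + Σ_{t<6} Y_t with i.i.d. increments Y_t = y(d_t) ∈ {+1, −1, 0}.
Outcome values over d=0..8: [1, 1, 1, 1, 1, 1, 1, -1, -1]
Σy = 5, Σy² = 9, M = 9
μ = 5/9 = 5/9,  σ² = 9/9 − (5/9)² = 56/81
E[X_6] = 8 + 6·(5/9) = 34/3


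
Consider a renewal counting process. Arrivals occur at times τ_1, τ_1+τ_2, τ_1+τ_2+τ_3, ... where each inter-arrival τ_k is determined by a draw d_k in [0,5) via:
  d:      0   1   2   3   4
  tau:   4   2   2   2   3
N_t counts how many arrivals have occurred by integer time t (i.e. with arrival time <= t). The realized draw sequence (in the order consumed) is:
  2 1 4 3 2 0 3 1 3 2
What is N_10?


draw d_1=2: τ_1=2, arrival time A_1=2
draw d_2=1: τ_2=2, arrival time A_2=4
draw d_3=4: τ_3=3, arrival time A_3=7
draw d_4=3: τ_4=2, arrival time A_4=9
draw d_5=2: τ_5=2, arrival time A_5=11
draw d_6=0: τ_6=4, arrival time A_6=15
draw d_7=3: τ_7=2, arrival time A_7=17
draw d_8=1: τ_8=2, arrival time A_8=19
draw d_9=3: τ_9=2, arrival time A_9=21
draw d_10=2: τ_10=2, arrival time A_10=23
N_t over t=0..10: 0:0 1:0 2:1 3:1 4:2 5:2 6:2 7:3 8:3 9:4 10:4

4


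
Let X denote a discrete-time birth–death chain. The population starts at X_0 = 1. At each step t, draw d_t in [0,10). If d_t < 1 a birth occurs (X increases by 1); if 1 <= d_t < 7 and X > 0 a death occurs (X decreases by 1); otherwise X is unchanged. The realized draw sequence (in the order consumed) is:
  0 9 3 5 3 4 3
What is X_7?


t=0: X=1, d=0 → birth, X_1=2
t=1: X=2, d=9 → hold, X_2=2
t=2: X=2, d=3 → death, X_3=1
t=3: X=1, d=5 → death, X_4=0
t=4: X=0, d=3 → hold, X_5=0
t=5: X=0, d=4 → hold, X_6=0
t=6: X=0, d=3 → hold, X_7=0

0


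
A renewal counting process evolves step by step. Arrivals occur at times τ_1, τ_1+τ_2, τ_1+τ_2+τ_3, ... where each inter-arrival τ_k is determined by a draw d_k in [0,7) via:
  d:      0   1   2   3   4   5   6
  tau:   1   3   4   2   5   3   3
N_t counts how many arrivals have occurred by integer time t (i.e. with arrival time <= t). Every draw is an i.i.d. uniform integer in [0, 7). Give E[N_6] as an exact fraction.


Inter-arrival values over d=0..6: [1, 3, 4, 2, 5, 3, 3]
Each d has probability 1/7, so the pmf of τ is: f(1) = 1/7, f(2) = 1/7, f(3) = 3/7, f(4) = 1/7, f(5) = 1/7
Renewal equation for m(n) = E[N_n]: condition on τ_1 = k (if k <= n, one arrival plus a fresh copy on the remaining n−k steps): m(n) = F(n) + Σ_{k<=n} f(k)·m(n−k), where F(n) = P(τ <= n) and m(0) = 0
m(1) = F(1) = 1/7
m(2) = F(2) + f(1)·m(1) = 2/7 + 1/7·1/7 = 15/49
m(3) = F(3) + f(1)·m(2) + f(2)·m(1) = 5/7 + 1/7·15/49 + 1/7·1/7 = 267/343
m(4) = F(4) + f(1)·m(3) + f(2)·m(2) + f(3)·m(1) = 6/7 + 1/7·267/343 + 1/7·15/49 + 3/7·1/7 = 2577/2401
m(5) = F(5) + f(1)·m(4) + f(2)·m(3) + f(3)·m(2) + f(4)·m(1) = 1 + 1/7·2577/2401 + 1/7·267/343 + 3/7·15/49 + 1/7·1/7 = 23801/16807
m(6) = F(6) + f(1)·m(5) + f(2)·m(4) + f(3)·m(3) + f(4)·m(2) + f(5)·m(1) = 1 + 1/7·23801/16807 + 1/7·2577/2401 + 3/7·267/343 + 1/7·15/49 + 1/7·1/7 = 206284/117649
E[N_6] = m(6) = 206284/117649

206284/117649


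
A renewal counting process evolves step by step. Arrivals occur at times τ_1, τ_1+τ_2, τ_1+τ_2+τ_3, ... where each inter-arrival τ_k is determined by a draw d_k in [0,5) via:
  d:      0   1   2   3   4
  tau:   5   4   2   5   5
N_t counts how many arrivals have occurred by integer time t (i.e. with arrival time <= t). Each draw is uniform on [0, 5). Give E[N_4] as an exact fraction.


11/25

Inter-arrival values over d=0..4: [5, 4, 2, 5, 5]
Each d has probability 1/5, so the pmf of τ is: f(2) = 1/5, f(4) = 1/5, f(5) = 3/5
Renewal equation for m(n) = E[N_n]: condition on τ_1 = k (if k <= n, one arrival plus a fresh copy on the remaining n−k steps): m(n) = F(n) + Σ_{k<=n} f(k)·m(n−k), where F(n) = P(τ <= n) and m(0) = 0
m(1) = F(1) = 0
m(2) = F(2) = 1/5
m(3) = F(3) = 1/5
m(4) = F(4) + f(2)·m(2) = 2/5 + 1/5·1/5 = 11/25
E[N_4] = m(4) = 11/25


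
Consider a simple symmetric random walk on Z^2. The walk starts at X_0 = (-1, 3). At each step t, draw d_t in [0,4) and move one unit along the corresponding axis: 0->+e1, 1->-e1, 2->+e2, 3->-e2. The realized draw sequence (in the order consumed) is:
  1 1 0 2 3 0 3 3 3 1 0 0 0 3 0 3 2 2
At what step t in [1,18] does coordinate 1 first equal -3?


t=0: X=(-1, 3), d=1 → -e1, X_1=(-2, 3)
t=1: X=(-2, 3), d=1 → -e1, X_2=(-3, 3)
t=2: X=(-3, 3), d=0 → +e1, X_3=(-2, 3)
t=3: X=(-2, 3), d=2 → +e2, X_4=(-2, 4)
t=4: X=(-2, 4), d=3 → -e2, X_5=(-2, 3)
t=5: X=(-2, 3), d=0 → +e1, X_6=(-1, 3)
t=6: X=(-1, 3), d=3 → -e2, X_7=(-1, 2)
t=7: X=(-1, 2), d=3 → -e2, X_8=(-1, 1)
t=8: X=(-1, 1), d=3 → -e2, X_9=(-1, 0)
t=9: X=(-1, 0), d=1 → -e1, X_10=(-2, 0)
t=10: X=(-2, 0), d=0 → +e1, X_11=(-1, 0)
t=11: X=(-1, 0), d=0 → +e1, X_12=(0, 0)
t=12: X=(0, 0), d=0 → +e1, X_13=(1, 0)
t=13: X=(1, 0), d=3 → -e2, X_14=(1, -1)
t=14: X=(1, -1), d=0 → +e1, X_15=(2, -1)
t=15: X=(2, -1), d=3 → -e2, X_16=(2, -2)
t=16: X=(2, -2), d=2 → +e2, X_17=(2, -1)
t=17: X=(2, -1), d=2 → +e2, X_18=(2, 0)

2


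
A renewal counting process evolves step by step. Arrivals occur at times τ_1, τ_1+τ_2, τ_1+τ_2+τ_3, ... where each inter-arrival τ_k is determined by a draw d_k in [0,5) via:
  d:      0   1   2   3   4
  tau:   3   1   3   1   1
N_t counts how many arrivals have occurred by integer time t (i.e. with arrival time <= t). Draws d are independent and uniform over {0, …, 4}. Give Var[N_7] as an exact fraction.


Inter-arrival values over d=0..4: [3, 1, 3, 1, 1]
Each d has probability 1/5, so the pmf of τ is: f(1) = 3/5, f(3) = 2/5
Let p_n(j) = P(N_n = j), with p_0 = [1]. Condition on τ_1: p_n(0) = P(τ > n), and for j >= 1, p_n(j) = Σ_{k<=n} f(k)·p_{n−k}(j−1)
p_1 = [2/5, 3/5]  (j = 0..1)
p_2 = [2/5, 6/25, 9/25]  (j = 0..2)
p_3 = [0, 16/25, 18/125, 27/125]  (j = 0..3)
p_4 = [0, 4/25, 78/125, 54/625, 81/625]  (j = 0..4)
p_5 = [0, 4/25, 24/125, 324/625, 162/3125, 243/3125]  (j = 0..5)
p_6 = [0, 0, 44/125, 108/625, 1242/3125, 486/15625, 729/15625]  (j = 0..6)
p_7 = [0, 0, 8/125, 288/625, 432/3125, 4536/15625, 1458/78125, 2187/78125]  (j = 0..7)
E[N_7] = Σ j·p_7(j) = 298657/78125;  E[N_7²] = Σ j²·p_7(j) = 1243451/78125
Var[N_7] = 1243451/78125 − (298657/78125)² = 7948605726/6103515625

7948605726/6103515625


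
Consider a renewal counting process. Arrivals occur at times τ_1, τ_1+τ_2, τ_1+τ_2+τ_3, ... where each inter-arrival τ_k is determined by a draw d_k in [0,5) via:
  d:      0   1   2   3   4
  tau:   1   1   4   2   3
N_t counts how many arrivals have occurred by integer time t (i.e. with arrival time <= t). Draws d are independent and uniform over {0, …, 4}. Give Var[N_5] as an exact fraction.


7839716/9765625

Inter-arrival values over d=0..4: [1, 1, 4, 2, 3]
Each d has probability 1/5, so the pmf of τ is: f(1) = 2/5, f(2) = 1/5, f(3) = 1/5, f(4) = 1/5
Let p_n(j) = P(N_n = j), with p_0 = [1]. Condition on τ_1: p_n(0) = P(τ > n), and for j >= 1, p_n(j) = Σ_{k<=n} f(k)·p_{n−k}(j−1)
p_1 = [3/5, 2/5]  (j = 0..1)
p_2 = [2/5, 11/25, 4/25]  (j = 0..2)
p_3 = [1/5, 12/25, 32/125, 8/125]  (j = 0..3)
p_4 = [0, 12/25, 9/25, 84/625, 16/625]  (j = 0..4)
p_5 = [0, 6/25, 57/125, 142/625, 208/3125, 32/3125]  (j = 0..5)
E[N_5] = Σ j·p_5(j) = 6722/3125;  E[N_5²] = Σ j²·p_5(j) = 16968/3125
Var[N_5] = 16968/3125 − (6722/3125)² = 7839716/9765625


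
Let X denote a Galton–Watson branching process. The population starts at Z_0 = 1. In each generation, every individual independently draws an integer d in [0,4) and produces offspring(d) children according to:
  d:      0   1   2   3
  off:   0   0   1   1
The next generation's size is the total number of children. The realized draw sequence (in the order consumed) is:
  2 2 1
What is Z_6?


gen 0: Z_0=1, draws=[2], offspring=[1], Z_1=1
gen 1: Z_1=1, draws=[2], offspring=[1], Z_2=1
gen 2: Z_2=1, draws=[1], offspring=[0], Z_3=0
gen 3: Z_3=0, draws=[], offspring=[], Z_4=0
gen 4: Z_4=0, draws=[], offspring=[], Z_5=0
gen 5: Z_5=0, draws=[], offspring=[], Z_6=0

0


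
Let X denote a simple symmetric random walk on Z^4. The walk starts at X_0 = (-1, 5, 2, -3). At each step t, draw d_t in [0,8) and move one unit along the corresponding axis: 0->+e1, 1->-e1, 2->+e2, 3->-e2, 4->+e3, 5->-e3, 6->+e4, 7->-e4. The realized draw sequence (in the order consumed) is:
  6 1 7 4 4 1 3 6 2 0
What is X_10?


(-2, 5, 4, -2)

t=0: X=(-1, 5, 2, -3), d=6 → +e4, X_1=(-1, 5, 2, -2)
t=1: X=(-1, 5, 2, -2), d=1 → -e1, X_2=(-2, 5, 2, -2)
t=2: X=(-2, 5, 2, -2), d=7 → -e4, X_3=(-2, 5, 2, -3)
t=3: X=(-2, 5, 2, -3), d=4 → +e3, X_4=(-2, 5, 3, -3)
t=4: X=(-2, 5, 3, -3), d=4 → +e3, X_5=(-2, 5, 4, -3)
t=5: X=(-2, 5, 4, -3), d=1 → -e1, X_6=(-3, 5, 4, -3)
t=6: X=(-3, 5, 4, -3), d=3 → -e2, X_7=(-3, 4, 4, -3)
t=7: X=(-3, 4, 4, -3), d=6 → +e4, X_8=(-3, 4, 4, -2)
t=8: X=(-3, 4, 4, -2), d=2 → +e2, X_9=(-3, 5, 4, -2)
t=9: X=(-3, 5, 4, -2), d=0 → +e1, X_10=(-2, 5, 4, -2)


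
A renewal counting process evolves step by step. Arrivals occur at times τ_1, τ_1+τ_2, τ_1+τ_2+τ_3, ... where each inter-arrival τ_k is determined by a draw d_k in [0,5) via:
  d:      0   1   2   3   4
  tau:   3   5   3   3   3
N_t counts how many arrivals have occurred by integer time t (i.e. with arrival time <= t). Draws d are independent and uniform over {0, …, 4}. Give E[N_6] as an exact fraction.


Inter-arrival values over d=0..4: [3, 5, 3, 3, 3]
Each d has probability 1/5, so the pmf of τ is: f(3) = 4/5, f(5) = 1/5
Renewal equation for m(n) = E[N_n]: condition on τ_1 = k (if k <= n, one arrival plus a fresh copy on the remaining n−k steps): m(n) = F(n) + Σ_{k<=n} f(k)·m(n−k), where F(n) = P(τ <= n) and m(0) = 0
m(1) = F(1) = 0
m(2) = F(2) = 0
m(3) = F(3) = 4/5
m(4) = F(4) = 4/5
m(5) = F(5) = 1
m(6) = F(6) + f(3)·m(3) = 1 + 4/5·4/5 = 41/25
E[N_6] = m(6) = 41/25

41/25


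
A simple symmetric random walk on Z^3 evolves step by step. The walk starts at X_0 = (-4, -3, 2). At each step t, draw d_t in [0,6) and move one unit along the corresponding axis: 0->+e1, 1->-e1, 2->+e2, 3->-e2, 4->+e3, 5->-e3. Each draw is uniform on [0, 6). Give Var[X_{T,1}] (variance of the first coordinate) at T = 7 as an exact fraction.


7/3

Outcome values over d=0..5: [1, -1, 0, 0, 0, 0]
Σy = 0, Σy² = 2, M = 6
μ = 0/6 = 0,  σ² = 2/6 − (0)² = 1/3
Independent increments: Var[X_7] = 7·σ² = 7·(1/3) = 7/3


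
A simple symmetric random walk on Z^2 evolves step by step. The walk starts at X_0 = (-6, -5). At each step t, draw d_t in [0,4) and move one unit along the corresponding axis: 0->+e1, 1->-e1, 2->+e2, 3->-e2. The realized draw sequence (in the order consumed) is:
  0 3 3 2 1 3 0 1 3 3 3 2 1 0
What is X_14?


(-6, -9)

t=0: X=(-6, -5), d=0 → +e1, X_1=(-5, -5)
t=1: X=(-5, -5), d=3 → -e2, X_2=(-5, -6)
t=2: X=(-5, -6), d=3 → -e2, X_3=(-5, -7)
t=3: X=(-5, -7), d=2 → +e2, X_4=(-5, -6)
t=4: X=(-5, -6), d=1 → -e1, X_5=(-6, -6)
t=5: X=(-6, -6), d=3 → -e2, X_6=(-6, -7)
t=6: X=(-6, -7), d=0 → +e1, X_7=(-5, -7)
t=7: X=(-5, -7), d=1 → -e1, X_8=(-6, -7)
t=8: X=(-6, -7), d=3 → -e2, X_9=(-6, -8)
t=9: X=(-6, -8), d=3 → -e2, X_10=(-6, -9)
t=10: X=(-6, -9), d=3 → -e2, X_11=(-6, -10)
t=11: X=(-6, -10), d=2 → +e2, X_12=(-6, -9)
t=12: X=(-6, -9), d=1 → -e1, X_13=(-7, -9)
t=13: X=(-7, -9), d=0 → +e1, X_14=(-6, -9)


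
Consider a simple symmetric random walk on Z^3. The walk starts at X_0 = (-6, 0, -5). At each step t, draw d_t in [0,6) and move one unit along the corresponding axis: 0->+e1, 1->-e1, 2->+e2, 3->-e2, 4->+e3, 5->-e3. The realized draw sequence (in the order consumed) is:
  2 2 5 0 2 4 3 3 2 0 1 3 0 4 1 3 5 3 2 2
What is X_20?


(-5, 1, -5)

t=0: X=(-6, 0, -5), d=2 → +e2, X_1=(-6, 1, -5)
t=1: X=(-6, 1, -5), d=2 → +e2, X_2=(-6, 2, -5)
t=2: X=(-6, 2, -5), d=5 → -e3, X_3=(-6, 2, -6)
t=3: X=(-6, 2, -6), d=0 → +e1, X_4=(-5, 2, -6)
t=4: X=(-5, 2, -6), d=2 → +e2, X_5=(-5, 3, -6)
t=5: X=(-5, 3, -6), d=4 → +e3, X_6=(-5, 3, -5)
t=6: X=(-5, 3, -5), d=3 → -e2, X_7=(-5, 2, -5)
t=7: X=(-5, 2, -5), d=3 → -e2, X_8=(-5, 1, -5)
t=8: X=(-5, 1, -5), d=2 → +e2, X_9=(-5, 2, -5)
t=9: X=(-5, 2, -5), d=0 → +e1, X_10=(-4, 2, -5)
t=10: X=(-4, 2, -5), d=1 → -e1, X_11=(-5, 2, -5)
t=11: X=(-5, 2, -5), d=3 → -e2, X_12=(-5, 1, -5)
t=12: X=(-5, 1, -5), d=0 → +e1, X_13=(-4, 1, -5)
t=13: X=(-4, 1, -5), d=4 → +e3, X_14=(-4, 1, -4)
t=14: X=(-4, 1, -4), d=1 → -e1, X_15=(-5, 1, -4)
t=15: X=(-5, 1, -4), d=3 → -e2, X_16=(-5, 0, -4)
t=16: X=(-5, 0, -4), d=5 → -e3, X_17=(-5, 0, -5)
t=17: X=(-5, 0, -5), d=3 → -e2, X_18=(-5, -1, -5)
t=18: X=(-5, -1, -5), d=2 → +e2, X_19=(-5, 0, -5)
t=19: X=(-5, 0, -5), d=2 → +e2, X_20=(-5, 1, -5)


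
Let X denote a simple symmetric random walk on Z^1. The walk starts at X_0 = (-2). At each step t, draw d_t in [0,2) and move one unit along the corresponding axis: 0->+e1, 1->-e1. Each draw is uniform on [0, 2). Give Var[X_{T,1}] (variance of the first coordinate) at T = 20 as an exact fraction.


20

Outcome values over d=0..1: [1, -1]
Σy = 0, Σy² = 2, M = 2
μ = 0/2 = 0,  σ² = 2/2 − (0)² = 1
Independent increments: Var[X_20] = 20·σ² = 20·(1) = 20


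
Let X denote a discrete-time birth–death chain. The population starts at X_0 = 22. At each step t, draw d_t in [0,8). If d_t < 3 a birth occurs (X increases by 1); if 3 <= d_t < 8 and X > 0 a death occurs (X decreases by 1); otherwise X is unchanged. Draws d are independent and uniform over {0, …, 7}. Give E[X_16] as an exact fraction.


18

X can drop by at most 1 per step and X_0 = 22 > T = 16, so X_t >= 22 − t >= 6 > 0 for every t <= 16: the floor at 0 (the 'and X > 0' condition) never binds. Hence X_16 = X_0 + Σ_{t<16} Y_t with i.i.d. increments Y_t = y(d_t) ∈ {+1, −1, 0}.
Outcome values over d=0..7: [1, 1, 1, -1, -1, -1, -1, -1]
Σy = -2, Σy² = 8, M = 8
μ = -2/8 = -1/4,  σ² = 8/8 − (-1/4)² = 15/16
E[X_16] = 22 + 16·(-1/4) = 18


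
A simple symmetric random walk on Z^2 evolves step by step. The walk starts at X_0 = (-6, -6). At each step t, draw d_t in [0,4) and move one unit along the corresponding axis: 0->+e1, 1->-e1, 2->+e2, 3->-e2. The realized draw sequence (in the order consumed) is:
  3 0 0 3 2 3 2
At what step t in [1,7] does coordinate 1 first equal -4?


t=0: X=(-6, -6), d=3 → -e2, X_1=(-6, -7)
t=1: X=(-6, -7), d=0 → +e1, X_2=(-5, -7)
t=2: X=(-5, -7), d=0 → +e1, X_3=(-4, -7)
t=3: X=(-4, -7), d=3 → -e2, X_4=(-4, -8)
t=4: X=(-4, -8), d=2 → +e2, X_5=(-4, -7)
t=5: X=(-4, -7), d=3 → -e2, X_6=(-4, -8)
t=6: X=(-4, -8), d=2 → +e2, X_7=(-4, -7)

3


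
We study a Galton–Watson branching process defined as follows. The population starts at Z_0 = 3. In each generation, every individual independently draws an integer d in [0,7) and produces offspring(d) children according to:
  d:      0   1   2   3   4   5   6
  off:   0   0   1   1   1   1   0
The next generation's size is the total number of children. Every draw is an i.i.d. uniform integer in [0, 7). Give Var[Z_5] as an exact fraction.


Outcome values over d=0..6: [0, 0, 1, 1, 1, 1, 0]
Σy = 4, Σy² = 4, M = 7
μ = 4/7 = 4/7,  σ² = 4/7 − (4/7)² = 12/49
V_0 = 0, E_0 = 3
V_1 = 12/49·E_0 + (4/7)²·V_0 = 36/49;  E_1 = 12/7
V_2 = 12/49·E_1 + (4/7)²·V_1 = 1584/2401;  E_2 = 48/49
V_3 = 12/49·E_2 + (4/7)²·V_2 = 53568/117649;  E_3 = 192/343
V_4 = 12/49·E_3 + (4/7)²·V_3 = 1647360/5764801;  E_4 = 768/2401
V_5 = 12/49·E_4 + (4/7)²·V_4 = 48485376/282475249;  E_5 = 3072/16807

48485376/282475249


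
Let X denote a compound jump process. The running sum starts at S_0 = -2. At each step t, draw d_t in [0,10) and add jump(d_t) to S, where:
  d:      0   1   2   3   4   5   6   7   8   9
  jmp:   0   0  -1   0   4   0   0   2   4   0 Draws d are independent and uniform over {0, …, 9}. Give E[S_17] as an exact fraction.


Outcome values over d=0..9: [0, 0, -1, 0, 4, 0, 0, 2, 4, 0]
Σy = 9, Σy² = 37, M = 10
μ = 9/10 = 9/10,  σ² = 37/10 − (9/10)² = 289/100
E[S_17] = -2 + 17·(9/10) = 133/10

133/10


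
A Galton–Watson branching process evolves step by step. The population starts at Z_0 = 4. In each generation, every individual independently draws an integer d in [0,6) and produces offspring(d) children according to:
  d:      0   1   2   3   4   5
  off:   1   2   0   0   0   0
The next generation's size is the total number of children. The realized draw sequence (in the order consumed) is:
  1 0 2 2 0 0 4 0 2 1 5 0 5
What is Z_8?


gen 0: Z_0=4, draws=[1, 0, 2, 2], offspring=[2, 1, 0, 0], Z_1=3
gen 1: Z_1=3, draws=[0, 0, 4], offspring=[1, 1, 0], Z_2=2
gen 2: Z_2=2, draws=[0, 2], offspring=[1, 0], Z_3=1
gen 3: Z_3=1, draws=[1], offspring=[2], Z_4=2
gen 4: Z_4=2, draws=[5, 0], offspring=[0, 1], Z_5=1
gen 5: Z_5=1, draws=[5], offspring=[0], Z_6=0
gen 6: Z_6=0, draws=[], offspring=[], Z_7=0
gen 7: Z_7=0, draws=[], offspring=[], Z_8=0

0


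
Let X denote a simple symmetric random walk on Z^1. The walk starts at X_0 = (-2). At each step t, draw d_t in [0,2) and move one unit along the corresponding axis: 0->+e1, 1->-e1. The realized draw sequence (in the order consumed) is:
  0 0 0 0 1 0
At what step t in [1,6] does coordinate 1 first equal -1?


1

t=0: X=(-2), d=0 → +e1, X_1=(-1)
t=1: X=(-1), d=0 → +e1, X_2=(0)
t=2: X=(0), d=0 → +e1, X_3=(1)
t=3: X=(1), d=0 → +e1, X_4=(2)
t=4: X=(2), d=1 → -e1, X_5=(1)
t=5: X=(1), d=0 → +e1, X_6=(2)


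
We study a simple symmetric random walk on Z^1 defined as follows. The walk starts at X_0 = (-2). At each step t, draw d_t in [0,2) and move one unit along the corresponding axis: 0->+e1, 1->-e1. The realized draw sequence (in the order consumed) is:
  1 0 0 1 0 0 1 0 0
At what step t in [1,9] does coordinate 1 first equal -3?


1

t=0: X=(-2), d=1 → -e1, X_1=(-3)
t=1: X=(-3), d=0 → +e1, X_2=(-2)
t=2: X=(-2), d=0 → +e1, X_3=(-1)
t=3: X=(-1), d=1 → -e1, X_4=(-2)
t=4: X=(-2), d=0 → +e1, X_5=(-1)
t=5: X=(-1), d=0 → +e1, X_6=(0)
t=6: X=(0), d=1 → -e1, X_7=(-1)
t=7: X=(-1), d=0 → +e1, X_8=(0)
t=8: X=(0), d=0 → +e1, X_9=(1)


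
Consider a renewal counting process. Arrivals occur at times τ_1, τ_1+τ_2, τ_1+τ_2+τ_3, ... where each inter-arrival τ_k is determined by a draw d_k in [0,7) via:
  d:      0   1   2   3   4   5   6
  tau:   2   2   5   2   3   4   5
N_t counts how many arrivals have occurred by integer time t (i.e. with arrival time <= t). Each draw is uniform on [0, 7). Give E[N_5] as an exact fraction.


64/49

Inter-arrival values over d=0..6: [2, 2, 5, 2, 3, 4, 5]
Each d has probability 1/7, so the pmf of τ is: f(2) = 3/7, f(3) = 1/7, f(4) = 1/7, f(5) = 2/7
Renewal equation for m(n) = E[N_n]: condition on τ_1 = k (if k <= n, one arrival plus a fresh copy on the remaining n−k steps): m(n) = F(n) + Σ_{k<=n} f(k)·m(n−k), where F(n) = P(τ <= n) and m(0) = 0
m(1) = F(1) = 0
m(2) = F(2) = 3/7
m(3) = F(3) = 4/7
m(4) = F(4) + f(2)·m(2) = 5/7 + 3/7·3/7 = 44/49
m(5) = F(5) + f(2)·m(3) + f(3)·m(2) = 1 + 3/7·4/7 + 1/7·3/7 = 64/49
E[N_5] = m(5) = 64/49


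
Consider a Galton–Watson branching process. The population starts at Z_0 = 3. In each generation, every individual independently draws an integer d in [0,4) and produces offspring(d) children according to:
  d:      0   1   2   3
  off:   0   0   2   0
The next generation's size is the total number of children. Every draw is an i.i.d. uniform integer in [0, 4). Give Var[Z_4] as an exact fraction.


135/256

Outcome values over d=0..3: [0, 0, 2, 0]
Σy = 2, Σy² = 4, M = 4
μ = 2/4 = 1/2,  σ² = 4/4 − (1/2)² = 3/4
V_0 = 0, E_0 = 3
V_1 = 3/4·E_0 + (1/2)²·V_0 = 9/4;  E_1 = 3/2
V_2 = 3/4·E_1 + (1/2)²·V_1 = 27/16;  E_2 = 3/4
V_3 = 3/4·E_2 + (1/2)²·V_2 = 63/64;  E_3 = 3/8
V_4 = 3/4·E_3 + (1/2)²·V_3 = 135/256;  E_4 = 3/16


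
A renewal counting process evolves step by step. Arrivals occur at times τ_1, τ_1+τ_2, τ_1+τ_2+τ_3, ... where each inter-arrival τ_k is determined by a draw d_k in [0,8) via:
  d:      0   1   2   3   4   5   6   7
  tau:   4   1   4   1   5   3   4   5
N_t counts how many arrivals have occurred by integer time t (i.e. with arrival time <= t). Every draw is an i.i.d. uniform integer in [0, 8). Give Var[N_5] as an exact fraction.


Inter-arrival values over d=0..7: [4, 1, 4, 1, 5, 3, 4, 5]
Each d has probability 1/8, so the pmf of τ is: f(1) = 1/4, f(3) = 1/8, f(4) = 3/8, f(5) = 1/4
Let p_n(j) = P(N_n = j), with p_0 = [1]. Condition on τ_1: p_n(0) = P(τ > n), and for j >= 1, p_n(j) = Σ_{k<=n} f(k)·p_{n−k}(j−1)
p_1 = [3/4, 1/4]  (j = 0..1)
p_2 = [3/4, 3/16, 1/16]  (j = 0..2)
p_3 = [5/8, 5/16, 3/64, 1/64]  (j = 0..3)
p_4 = [1/4, 5/8, 7/64, 3/256, 1/256]  (j = 0..4)
p_5 = [0, 11/16, 35/128, 9/256, 3/1024, 1/1024]  (j = 0..5)
E[N_5] = Σ j·p_5(j) = 1389/1024;  E[N_5²] = Σ j²·p_5(j) = 2221/1024
Var[N_5] = 2221/1024 − (1389/1024)² = 344983/1048576

344983/1048576


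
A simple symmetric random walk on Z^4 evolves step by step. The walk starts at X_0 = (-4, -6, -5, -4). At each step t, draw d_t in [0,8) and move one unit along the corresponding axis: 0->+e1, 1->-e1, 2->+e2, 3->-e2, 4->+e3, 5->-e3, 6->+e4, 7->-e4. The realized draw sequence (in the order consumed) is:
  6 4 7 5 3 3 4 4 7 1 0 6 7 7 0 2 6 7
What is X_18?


(-3, -7, -3, -6)

t=0: X=(-4, -6, -5, -4), d=6 → +e4, X_1=(-4, -6, -5, -3)
t=1: X=(-4, -6, -5, -3), d=4 → +e3, X_2=(-4, -6, -4, -3)
t=2: X=(-4, -6, -4, -3), d=7 → -e4, X_3=(-4, -6, -4, -4)
t=3: X=(-4, -6, -4, -4), d=5 → -e3, X_4=(-4, -6, -5, -4)
t=4: X=(-4, -6, -5, -4), d=3 → -e2, X_5=(-4, -7, -5, -4)
t=5: X=(-4, -7, -5, -4), d=3 → -e2, X_6=(-4, -8, -5, -4)
t=6: X=(-4, -8, -5, -4), d=4 → +e3, X_7=(-4, -8, -4, -4)
t=7: X=(-4, -8, -4, -4), d=4 → +e3, X_8=(-4, -8, -3, -4)
t=8: X=(-4, -8, -3, -4), d=7 → -e4, X_9=(-4, -8, -3, -5)
t=9: X=(-4, -8, -3, -5), d=1 → -e1, X_10=(-5, -8, -3, -5)
t=10: X=(-5, -8, -3, -5), d=0 → +e1, X_11=(-4, -8, -3, -5)
t=11: X=(-4, -8, -3, -5), d=6 → +e4, X_12=(-4, -8, -3, -4)
t=12: X=(-4, -8, -3, -4), d=7 → -e4, X_13=(-4, -8, -3, -5)
t=13: X=(-4, -8, -3, -5), d=7 → -e4, X_14=(-4, -8, -3, -6)
t=14: X=(-4, -8, -3, -6), d=0 → +e1, X_15=(-3, -8, -3, -6)
t=15: X=(-3, -8, -3, -6), d=2 → +e2, X_16=(-3, -7, -3, -6)
t=16: X=(-3, -7, -3, -6), d=6 → +e4, X_17=(-3, -7, -3, -5)
t=17: X=(-3, -7, -3, -5), d=7 → -e4, X_18=(-3, -7, -3, -6)


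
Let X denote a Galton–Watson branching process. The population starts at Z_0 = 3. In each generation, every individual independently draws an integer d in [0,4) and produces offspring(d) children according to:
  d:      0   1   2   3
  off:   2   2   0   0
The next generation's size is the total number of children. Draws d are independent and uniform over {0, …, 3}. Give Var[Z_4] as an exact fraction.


Outcome values over d=0..3: [2, 2, 0, 0]
Σy = 4, Σy² = 8, M = 4
μ = 4/4 = 1,  σ² = 8/4 − (1)² = 1
V_0 = 0, E_0 = 3
V_1 = 1·E_0 + (1)²·V_0 = 3;  E_1 = 3
V_2 = 1·E_1 + (1)²·V_1 = 6;  E_2 = 3
V_3 = 1·E_2 + (1)²·V_2 = 9;  E_3 = 3
V_4 = 1·E_3 + (1)²·V_3 = 12;  E_4 = 3

12


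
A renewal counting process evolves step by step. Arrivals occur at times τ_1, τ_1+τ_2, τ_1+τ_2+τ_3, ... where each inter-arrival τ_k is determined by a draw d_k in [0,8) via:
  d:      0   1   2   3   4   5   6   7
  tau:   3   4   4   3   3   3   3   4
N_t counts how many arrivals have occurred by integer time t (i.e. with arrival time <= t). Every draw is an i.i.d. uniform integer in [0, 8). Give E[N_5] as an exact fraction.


Inter-arrival values over d=0..7: [3, 4, 4, 3, 3, 3, 3, 4]
Each d has probability 1/8, so the pmf of τ is: f(3) = 5/8, f(4) = 3/8
Renewal equation for m(n) = E[N_n]: condition on τ_1 = k (if k <= n, one arrival plus a fresh copy on the remaining n−k steps): m(n) = F(n) + Σ_{k<=n} f(k)·m(n−k), where F(n) = P(τ <= n) and m(0) = 0
m(1) = F(1) = 0
m(2) = F(2) = 0
m(3) = F(3) = 5/8
m(4) = F(4) = 1
m(5) = F(5) = 1
E[N_5] = m(5) = 1

1


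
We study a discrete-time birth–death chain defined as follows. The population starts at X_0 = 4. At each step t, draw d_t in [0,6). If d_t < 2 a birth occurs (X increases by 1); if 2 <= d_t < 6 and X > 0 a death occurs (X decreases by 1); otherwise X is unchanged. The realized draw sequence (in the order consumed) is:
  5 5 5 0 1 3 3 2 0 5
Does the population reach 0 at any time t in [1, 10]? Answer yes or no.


t=0: X=4, d=5 → death, X_1=3
t=1: X=3, d=5 → death, X_2=2
t=2: X=2, d=5 → death, X_3=1
t=3: X=1, d=0 → birth, X_4=2
t=4: X=2, d=1 → birth, X_5=3
t=5: X=3, d=3 → death, X_6=2
t=6: X=2, d=3 → death, X_7=1
t=7: X=1, d=2 → death, X_8=0
t=8: X=0, d=0 → birth, X_9=1
t=9: X=1, d=5 → death, X_10=0

yes


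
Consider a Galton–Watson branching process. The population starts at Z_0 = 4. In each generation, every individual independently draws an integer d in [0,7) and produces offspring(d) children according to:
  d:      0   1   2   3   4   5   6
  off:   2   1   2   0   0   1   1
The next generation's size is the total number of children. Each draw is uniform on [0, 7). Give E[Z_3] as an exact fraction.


4

Outcome values over d=0..6: [2, 1, 2, 0, 0, 1, 1]
Σy = 7, Σy² = 11, M = 7
μ = 7/7 = 1,  σ² = 11/7 − (1)² = 4/7
E[Z_0] = 4
E[Z_1] = 1·E[Z_0] = 4
E[Z_2] = 1·E[Z_1] = 4
E[Z_3] = 1·E[Z_2] = 4


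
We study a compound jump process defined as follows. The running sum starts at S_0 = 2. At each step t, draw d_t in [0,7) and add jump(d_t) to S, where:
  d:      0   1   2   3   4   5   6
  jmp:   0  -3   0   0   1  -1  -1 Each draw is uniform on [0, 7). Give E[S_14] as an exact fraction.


-6

Outcome values over d=0..6: [0, -3, 0, 0, 1, -1, -1]
Σy = -4, Σy² = 12, M = 7
μ = -4/7 = -4/7,  σ² = 12/7 − (-4/7)² = 68/49
E[S_14] = 2 + 14·(-4/7) = -6


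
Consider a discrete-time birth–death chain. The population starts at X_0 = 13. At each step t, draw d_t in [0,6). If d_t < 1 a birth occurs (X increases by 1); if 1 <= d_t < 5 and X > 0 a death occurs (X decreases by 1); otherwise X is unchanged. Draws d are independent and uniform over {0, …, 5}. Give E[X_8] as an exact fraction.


9

X can drop by at most 1 per step and X_0 = 13 > T = 8, so X_t >= 13 − t >= 5 > 0 for every t <= 8: the floor at 0 (the 'and X > 0' condition) never binds. Hence X_8 = X_0 + Σ_{t<8} Y_t with i.i.d. increments Y_t = y(d_t) ∈ {+1, −1, 0}.
Outcome values over d=0..5: [1, -1, -1, -1, -1, 0]
Σy = -3, Σy² = 5, M = 6
μ = -3/6 = -1/2,  σ² = 5/6 − (-1/2)² = 7/12
E[X_8] = 13 + 8·(-1/2) = 9


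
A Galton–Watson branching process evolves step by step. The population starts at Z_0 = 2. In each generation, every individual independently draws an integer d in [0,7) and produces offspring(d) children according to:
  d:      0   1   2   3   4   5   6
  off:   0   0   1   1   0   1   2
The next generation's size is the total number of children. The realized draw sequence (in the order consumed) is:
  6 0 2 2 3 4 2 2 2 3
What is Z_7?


gen 0: Z_0=2, draws=[6, 0], offspring=[2, 0], Z_1=2
gen 1: Z_1=2, draws=[2, 2], offspring=[1, 1], Z_2=2
gen 2: Z_2=2, draws=[3, 4], offspring=[1, 0], Z_3=1
gen 3: Z_3=1, draws=[2], offspring=[1], Z_4=1
gen 4: Z_4=1, draws=[2], offspring=[1], Z_5=1
gen 5: Z_5=1, draws=[2], offspring=[1], Z_6=1
gen 6: Z_6=1, draws=[3], offspring=[1], Z_7=1

1


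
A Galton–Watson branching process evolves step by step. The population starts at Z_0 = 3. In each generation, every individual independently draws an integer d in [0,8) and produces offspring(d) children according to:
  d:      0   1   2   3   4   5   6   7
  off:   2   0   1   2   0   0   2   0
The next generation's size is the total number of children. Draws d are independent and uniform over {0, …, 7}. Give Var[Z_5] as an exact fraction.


Outcome values over d=0..7: [2, 0, 1, 2, 0, 0, 2, 0]
Σy = 7, Σy² = 13, M = 8
μ = 7/8 = 7/8,  σ² = 13/8 − (7/8)² = 55/64
V_0 = 0, E_0 = 3
V_1 = 55/64·E_0 + (7/8)²·V_0 = 165/64;  E_1 = 21/8
V_2 = 55/64·E_1 + (7/8)²·V_1 = 17325/4096;  E_2 = 147/64
V_3 = 55/64·E_2 + (7/8)²·V_2 = 1366365/262144;  E_3 = 1029/512
V_4 = 55/64·E_3 + (7/8)²·V_3 = 95928525/16777216;  E_4 = 7203/4096
V_5 = 55/64·E_4 + (7/8)²·V_4 = 6323189565/1073741824;  E_5 = 50421/32768

6323189565/1073741824
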